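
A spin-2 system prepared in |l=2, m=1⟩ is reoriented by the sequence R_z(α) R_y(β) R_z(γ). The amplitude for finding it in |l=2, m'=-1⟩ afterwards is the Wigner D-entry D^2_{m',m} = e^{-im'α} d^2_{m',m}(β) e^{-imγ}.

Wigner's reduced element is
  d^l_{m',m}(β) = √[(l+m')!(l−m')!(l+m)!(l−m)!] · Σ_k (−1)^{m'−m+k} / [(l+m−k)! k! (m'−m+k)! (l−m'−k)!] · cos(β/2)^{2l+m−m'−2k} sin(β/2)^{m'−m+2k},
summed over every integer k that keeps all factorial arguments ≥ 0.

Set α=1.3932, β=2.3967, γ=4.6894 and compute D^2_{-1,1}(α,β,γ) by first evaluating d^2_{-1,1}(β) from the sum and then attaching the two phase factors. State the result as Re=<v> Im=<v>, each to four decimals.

D^2_{-1,1}(1.3932,2.3967,4.6894) = e^{-i·-1·1.3932}·d^2_{-1,1}(2.3967)·e^{-i·1·4.6894}. Compute d first:
Half-angle: c=0.363895, s=0.931440. N=√(1·6·6·1)=6.000000
The bounds max(0,m−m')=2 and min(l+m,l−m')=3 give 2 terms
  k=2: (−1)^0·6.0000/(2)·0.3639^2·0.9314^2 = +0.344654
  k=3: (−1)^1·6.0000/(6)·0.3639^0·0.9314^4 = -0.752696
d^2_{-1,1}(2.3967) = +0.344654 -0.752696 = -0.408042
Phases: e^{-i·(-1)·1.3932}=+0.176664+0.984271i, e^{-i·(1)·4.6894}=-0.022987+0.999736i ⇒ D=+0.403174-0.062835i

Re=0.4032 Im=-0.0628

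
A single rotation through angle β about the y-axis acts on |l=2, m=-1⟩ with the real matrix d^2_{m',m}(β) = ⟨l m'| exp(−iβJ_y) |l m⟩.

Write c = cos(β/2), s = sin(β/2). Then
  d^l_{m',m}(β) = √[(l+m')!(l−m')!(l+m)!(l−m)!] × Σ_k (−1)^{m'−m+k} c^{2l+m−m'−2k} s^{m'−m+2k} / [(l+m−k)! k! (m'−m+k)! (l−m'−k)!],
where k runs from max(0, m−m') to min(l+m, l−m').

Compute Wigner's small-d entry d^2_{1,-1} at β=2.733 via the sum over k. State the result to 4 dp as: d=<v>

d=-0.8010

d^2_{1,-1}(β=2.733) via Wigner's sum:
Half-angle: c=0.202878, s=0.979204. N=√(6·1·1·6)=6.000000
Admissible k: 0..1 (factorial args all ≥0)
  k=0: (−1)^2·6.0000/(2)·0.2029^2·0.9792^2 = +0.118396
  k=1: (−1)^3·6.0000/(6)·0.2029^0·0.9792^4 = -0.919375
d^2_{1,-1}(2.733) = +0.118396 -0.919375 = -0.800979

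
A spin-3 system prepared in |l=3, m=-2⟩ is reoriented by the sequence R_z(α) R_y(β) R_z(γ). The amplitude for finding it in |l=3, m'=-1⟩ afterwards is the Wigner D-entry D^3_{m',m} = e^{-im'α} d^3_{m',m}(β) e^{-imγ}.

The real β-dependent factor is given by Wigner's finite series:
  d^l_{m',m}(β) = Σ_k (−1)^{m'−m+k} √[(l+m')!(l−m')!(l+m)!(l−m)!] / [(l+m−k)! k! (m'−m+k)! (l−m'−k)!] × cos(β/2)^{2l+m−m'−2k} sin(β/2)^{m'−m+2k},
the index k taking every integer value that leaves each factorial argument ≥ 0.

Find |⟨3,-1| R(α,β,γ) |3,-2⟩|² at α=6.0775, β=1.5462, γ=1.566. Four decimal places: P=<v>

P=0.1406

First d^3_{-1,-2}(β=1.5462), then the phase factors e^{-i(-1)α} and e^{-i(-2)γ}:
Half-angle: c=0.715749, s=0.698357. N=√(2·24·1·120)=75.894664
k∈{0,1} keeps every argument non-negative
  k=0: (−1)^1·75.8947/(24)·0.7157^5·0.6984^1 = -0.414841
  k=1: (−1)^2·75.8947/(12)·0.7157^3·0.6984^3 = +0.789852
d^3_{-1,-2}(1.5462) = -0.414841 +0.789852 = +0.375011
|D^3_{-1,-2}|² = |d^3_{-1,-2}(β)|² = (+0.375011)² = 0.140633 (the z-rotation phases have unit modulus)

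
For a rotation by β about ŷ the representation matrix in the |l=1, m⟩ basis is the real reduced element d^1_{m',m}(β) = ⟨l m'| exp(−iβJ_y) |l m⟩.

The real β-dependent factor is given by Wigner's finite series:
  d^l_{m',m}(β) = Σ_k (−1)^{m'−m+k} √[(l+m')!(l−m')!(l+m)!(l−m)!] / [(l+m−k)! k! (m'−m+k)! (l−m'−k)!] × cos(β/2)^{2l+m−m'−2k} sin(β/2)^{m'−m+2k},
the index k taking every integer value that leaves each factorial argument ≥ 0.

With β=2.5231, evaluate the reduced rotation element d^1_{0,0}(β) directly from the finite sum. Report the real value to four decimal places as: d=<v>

d=-0.8148

d^1_{0,0}(β=2.5231) via Wigner's sum:
c=cos(2.5231/2)=0.304341, s=sin(2.5231/2)=0.952563; N=√[1·1·1·1]=1.000000
k: max(0,(0)−(0))=0 … min(1+(0),1−(0))=1
  k=0: (−1)^0·1.0000/(1)·0.3043^2·0.9526^0 = +0.092623
  k=1: (−1)^1·1.0000/(1)·0.3043^0·0.9526^2 = -0.907377
d^1_{0,0}(2.5231) = +0.092623 -0.907377 = -0.814753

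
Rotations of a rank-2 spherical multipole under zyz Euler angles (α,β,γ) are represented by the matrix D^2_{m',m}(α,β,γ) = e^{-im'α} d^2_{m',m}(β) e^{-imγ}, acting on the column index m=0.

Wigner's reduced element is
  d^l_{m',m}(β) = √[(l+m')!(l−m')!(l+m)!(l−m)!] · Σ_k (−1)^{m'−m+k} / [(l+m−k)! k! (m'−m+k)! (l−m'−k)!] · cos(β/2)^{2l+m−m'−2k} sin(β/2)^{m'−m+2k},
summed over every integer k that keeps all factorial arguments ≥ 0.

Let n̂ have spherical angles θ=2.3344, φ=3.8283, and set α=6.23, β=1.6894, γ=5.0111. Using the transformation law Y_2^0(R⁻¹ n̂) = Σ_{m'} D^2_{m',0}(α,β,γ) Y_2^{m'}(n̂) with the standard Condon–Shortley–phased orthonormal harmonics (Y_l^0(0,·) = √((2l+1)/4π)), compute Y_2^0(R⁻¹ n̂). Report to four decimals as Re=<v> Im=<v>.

Re=-0.1256 Im=0.0000

Need the full column D^2_{m',0} for m'=−2..2 at α=6.23, β=1.6894, γ=5.0111.
cos(β/2)=0.663956, sin(β/2)=0.747772
d^2_{-2,0}: single k=2 term ⇒ +0.603799;  D = +0.600386-0.064105i
d^2_{-1,0}: k∈[1..2] ⇒ +0.536120 -0.680021 = -0.143901;  D = -0.143697+0.007650i
d^2_{0,0}: k∈[0..2] ⇒ +0.194337 -0.985999 +0.312663 = -0.478999;  D = -0.478999+0.000000i
d^2_{1,0}: k∈[0..1] ⇒ -0.536120 +0.680021 = +0.143901;  D = +0.143697+0.007650i
d^2_{2,0}: single k=0 term ⇒ +0.603799;  D = +0.600386+0.064105i
Y_2^{m'}(θ=2.3344,φ=3.8283) and Σ D·Y over m':
  (+0.6004-0.0641i)·(+0.0395-0.1976i)  (-0.1437+0.0076i)·(+0.2984-0.2447i)  (-0.4790+0.0000i)·(+0.1371+0.0000i)  (+0.1437+0.0076i)·(-0.2984-0.2447i)  (+0.6004+0.0641i)·(+0.0395+0.1976i)
Y_2^0(R⁻¹ n̂) = -0.125566-0.000000i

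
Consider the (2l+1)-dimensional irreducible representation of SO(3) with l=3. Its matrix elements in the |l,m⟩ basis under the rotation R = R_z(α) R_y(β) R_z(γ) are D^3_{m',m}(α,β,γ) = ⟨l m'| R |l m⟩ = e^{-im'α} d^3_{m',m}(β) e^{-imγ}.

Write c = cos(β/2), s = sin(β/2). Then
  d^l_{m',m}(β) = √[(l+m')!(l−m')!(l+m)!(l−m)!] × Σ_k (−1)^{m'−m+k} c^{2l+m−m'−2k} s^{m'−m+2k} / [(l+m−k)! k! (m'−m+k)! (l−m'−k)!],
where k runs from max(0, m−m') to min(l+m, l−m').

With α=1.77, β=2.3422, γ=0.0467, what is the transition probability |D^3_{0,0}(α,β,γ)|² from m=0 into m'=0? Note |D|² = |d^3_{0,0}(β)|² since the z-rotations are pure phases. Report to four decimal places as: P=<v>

First d^3_{0,0}(β=2.3422), then the phase factors e^{-i(0)α} and e^{-i(0)γ}:
With c≡cos(β/2)=0.389139 and s≡sin(β/2)=0.921179, N=[6·6·6·6]^{1/2}=36.000000
k: max(0,(0)−(0))=0 … min(3+(0),3−(0))=3
  k=0: (−1)^0·36.0000/(36)·0.3891^6·0.9212^0 = +0.003472
  k=1: (−1)^1·36.0000/(4)·0.3891^4·0.9212^2 = -0.175125
  k=2: (−1)^2·36.0000/(4)·0.3891^2·0.9212^4 = +0.981359
  k=3: (−1)^3·36.0000/(36)·0.3891^0·0.9212^6 = -0.611033
d^3_{0,0}(2.3422) = +0.003472 -0.175125 +0.981359 -0.611033 = +0.198673
|D^3_{0,0}|² = |d^3_{0,0}(β)|² = (+0.198673)² = 0.039471 (the z-rotation phases have unit modulus)

P=0.0395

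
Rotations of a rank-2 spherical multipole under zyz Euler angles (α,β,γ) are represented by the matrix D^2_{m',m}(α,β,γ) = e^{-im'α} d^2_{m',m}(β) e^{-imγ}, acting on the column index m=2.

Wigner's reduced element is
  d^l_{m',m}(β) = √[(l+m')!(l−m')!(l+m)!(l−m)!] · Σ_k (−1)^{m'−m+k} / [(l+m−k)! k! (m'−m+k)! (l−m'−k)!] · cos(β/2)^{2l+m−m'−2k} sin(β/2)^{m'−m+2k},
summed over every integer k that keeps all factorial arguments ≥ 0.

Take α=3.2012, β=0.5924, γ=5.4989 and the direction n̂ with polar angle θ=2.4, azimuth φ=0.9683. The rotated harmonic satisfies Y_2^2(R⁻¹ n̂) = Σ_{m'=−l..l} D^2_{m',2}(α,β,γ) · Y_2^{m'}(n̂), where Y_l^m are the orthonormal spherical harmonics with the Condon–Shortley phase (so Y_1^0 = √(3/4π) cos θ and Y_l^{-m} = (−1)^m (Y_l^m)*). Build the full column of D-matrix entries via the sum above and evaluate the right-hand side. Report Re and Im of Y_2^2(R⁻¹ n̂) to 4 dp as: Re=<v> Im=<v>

Need the full column D^2_{m',2} for m'=−2..2 at α=3.2012, β=0.5924, γ=5.4989.
cos(β/2)=0.956453, sin(β/2)=0.291888
d^2_{-2,2}: single k=4 term ⇒ +0.007259;  D = -0.000847+0.007209i
d^2_{-1,2}: single k=3 term ⇒ +0.047571;  D = +0.002728-0.047493i
d^2_{0,2}: single k=2 term ⇒ +0.190913;  D = +0.000425+0.190912i
d^2_{1,2}: single k=1 term ⇒ +0.510783;  D = -0.031563-0.509807i
d^2_{2,2}: single k=0 term ⇒ +0.836862;  D = +0.101379+0.830698i
Y_2^{m'}(θ=2.4,φ=0.9683) and Σ D·Y over m':
  (-0.0008+0.0072i)·(-0.0630-0.1646i)  (+0.0027-0.0475i)·(-0.2181+0.3170i)  (+0.0004+0.1909i)·(+0.1991+0.0000i)  (-0.0316-0.5098i)·(+0.2181+0.3170i)  (+0.1014+0.8307i)·(-0.0630+0.1646i)
Y_2^2(R⁻¹ n̂) = +0.027428-0.107944i

Re=0.0274 Im=-0.1079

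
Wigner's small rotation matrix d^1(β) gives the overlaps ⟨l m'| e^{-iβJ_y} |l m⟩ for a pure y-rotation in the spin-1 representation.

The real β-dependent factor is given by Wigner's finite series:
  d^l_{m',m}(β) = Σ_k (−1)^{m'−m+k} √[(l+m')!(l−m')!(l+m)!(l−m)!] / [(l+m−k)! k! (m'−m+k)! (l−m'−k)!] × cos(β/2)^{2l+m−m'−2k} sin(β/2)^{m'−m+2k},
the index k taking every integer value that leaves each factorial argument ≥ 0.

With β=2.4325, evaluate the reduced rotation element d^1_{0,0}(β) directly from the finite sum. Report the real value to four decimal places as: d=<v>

d^1_{0,0}(β=2.4325) via Wigner's sum:
c=cos(2.4325/2)=0.347165, s=sin(2.4325/2)=0.937804; N=√[1·1·1·1]=1.000000
The bounds max(0,m−m')=0 and min(l+m,l−m')=1 give 2 terms
  k=0: (−1)^0·1.0000/(1)·0.3472^2·0.9378^0 = +0.120523
  k=1: (−1)^1·1.0000/(1)·0.3472^0·0.9378^2 = -0.879477
d^1_{0,0}(2.4325) = +0.120523 -0.879477 = -0.758953

d=-0.7590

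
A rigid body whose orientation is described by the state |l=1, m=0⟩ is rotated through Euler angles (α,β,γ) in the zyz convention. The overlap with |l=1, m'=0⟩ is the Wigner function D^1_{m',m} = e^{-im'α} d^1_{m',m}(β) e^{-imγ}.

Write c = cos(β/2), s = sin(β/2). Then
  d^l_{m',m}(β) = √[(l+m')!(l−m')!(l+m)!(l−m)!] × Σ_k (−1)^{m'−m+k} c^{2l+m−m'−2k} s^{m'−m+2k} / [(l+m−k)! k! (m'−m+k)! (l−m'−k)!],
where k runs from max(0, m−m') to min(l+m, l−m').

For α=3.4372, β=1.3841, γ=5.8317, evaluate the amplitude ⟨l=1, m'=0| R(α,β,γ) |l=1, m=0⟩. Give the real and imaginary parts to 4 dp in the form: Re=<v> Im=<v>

D^1_{0,0}(3.4372,1.3841,5.8317) = e^{-i·0·3.4372}·d^1_{0,0}(1.3841)·e^{-i·0·5.8317}. Compute d first:
c=cos(1.3841/2)=0.769939, s=sin(1.3841/2)=0.638117; N=√[1·1·1·1]=1.000000
k: max(0,(0)−(0))=0 … min(1+(0),1−(0))=1
  k=0: (−1)^0·1.0000/(1)·0.7699^2·0.6381^0 = +0.592807
  k=1: (−1)^1·1.0000/(1)·0.7699^0·0.6381^2 = -0.407193
d^1_{0,0}(1.3841) = +0.592807 -0.407193 = +0.185614
Phases: e^{-i·(0)·3.4372}=+1.000000+0.000000i, e^{-i·(0)·5.8317}=+1.000000+0.000000i ⇒ D=+0.185614+0.000000i

Re=0.1856 Im=0.0000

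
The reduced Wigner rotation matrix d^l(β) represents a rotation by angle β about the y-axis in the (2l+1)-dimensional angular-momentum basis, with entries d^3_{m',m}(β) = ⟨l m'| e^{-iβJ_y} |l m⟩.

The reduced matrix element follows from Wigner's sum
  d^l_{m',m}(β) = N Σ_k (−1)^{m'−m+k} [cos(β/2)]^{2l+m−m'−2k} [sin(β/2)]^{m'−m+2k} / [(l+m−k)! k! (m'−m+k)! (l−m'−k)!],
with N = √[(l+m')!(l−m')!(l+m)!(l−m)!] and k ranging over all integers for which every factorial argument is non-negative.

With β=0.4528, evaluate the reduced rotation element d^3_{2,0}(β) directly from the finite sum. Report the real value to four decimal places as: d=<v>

d^3_{2,0}(β=0.4528) via Wigner's sum:
With c≡cos(β/2)=0.974481 and s≡sin(β/2)=0.224471, N=[120·1·6·6]^{1/2}=65.726707
k∈{0,1} keeps every argument non-negative
  k=0: (−1)^2·65.7267/(12)·0.9745^4·0.2245^2 = +0.248871
  k=1: (−1)^3·65.7267/(12)·0.9745^2·0.2245^4 = -0.013205
d^3_{2,0}(0.4528) = +0.248871 -0.013205 = +0.235665

d=0.2357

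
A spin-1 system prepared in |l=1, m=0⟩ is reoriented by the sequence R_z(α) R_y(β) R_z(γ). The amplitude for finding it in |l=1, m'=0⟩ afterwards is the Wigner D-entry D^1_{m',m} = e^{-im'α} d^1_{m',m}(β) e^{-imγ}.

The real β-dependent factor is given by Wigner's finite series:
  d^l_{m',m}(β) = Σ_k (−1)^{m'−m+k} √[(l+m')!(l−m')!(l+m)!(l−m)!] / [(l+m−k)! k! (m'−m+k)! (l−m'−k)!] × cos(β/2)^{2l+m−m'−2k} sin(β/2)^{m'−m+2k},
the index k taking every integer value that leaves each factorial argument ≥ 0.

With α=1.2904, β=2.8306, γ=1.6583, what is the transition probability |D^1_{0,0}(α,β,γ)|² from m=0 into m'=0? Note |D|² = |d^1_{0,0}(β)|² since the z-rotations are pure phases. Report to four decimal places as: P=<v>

Split into d^1_{0,0}(β=2.8306) × two z-phases.
c=cos(2.8306/2)=0.154870, s=sin(2.8306/2)=0.987935; N=√[1·1·1·1]=1.000000
Admissible k: 0..1 (factorial args all ≥0)
  k=0: (−1)^0·1.0000/(1)·0.1549^2·0.9879^0 = +0.023985
  k=1: (−1)^1·1.0000/(1)·0.1549^0·0.9879^2 = -0.976015
d^1_{0,0}(2.8306) = +0.023985 -0.976015 = -0.952030
|D^1_{0,0}|² = |d^1_{0,0}(β)|² = (-0.952030)² = 0.906362 (the z-rotation phases have unit modulus)

P=0.9064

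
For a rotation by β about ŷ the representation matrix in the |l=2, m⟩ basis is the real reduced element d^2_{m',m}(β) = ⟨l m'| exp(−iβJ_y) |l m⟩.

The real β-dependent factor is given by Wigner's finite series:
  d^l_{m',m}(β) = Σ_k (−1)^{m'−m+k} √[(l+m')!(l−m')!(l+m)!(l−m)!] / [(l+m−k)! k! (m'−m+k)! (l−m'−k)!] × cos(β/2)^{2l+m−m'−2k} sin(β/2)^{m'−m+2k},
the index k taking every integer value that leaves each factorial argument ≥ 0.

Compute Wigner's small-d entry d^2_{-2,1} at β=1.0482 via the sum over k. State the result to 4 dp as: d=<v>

d=0.2170

d^2_{-2,1}(β=1.0482) via Wigner's sum:
Half-angle: c=0.865775, s=0.500434. N=√(1·24·6·1)=12.000000
Admissible k: 3..3 (factorial args all ≥0)
  k=3: (−1)^0·12.0000/(6)·0.8658^1·0.5004^3 = +0.217008
d^2_{-2,1}(1.0482) = +0.217008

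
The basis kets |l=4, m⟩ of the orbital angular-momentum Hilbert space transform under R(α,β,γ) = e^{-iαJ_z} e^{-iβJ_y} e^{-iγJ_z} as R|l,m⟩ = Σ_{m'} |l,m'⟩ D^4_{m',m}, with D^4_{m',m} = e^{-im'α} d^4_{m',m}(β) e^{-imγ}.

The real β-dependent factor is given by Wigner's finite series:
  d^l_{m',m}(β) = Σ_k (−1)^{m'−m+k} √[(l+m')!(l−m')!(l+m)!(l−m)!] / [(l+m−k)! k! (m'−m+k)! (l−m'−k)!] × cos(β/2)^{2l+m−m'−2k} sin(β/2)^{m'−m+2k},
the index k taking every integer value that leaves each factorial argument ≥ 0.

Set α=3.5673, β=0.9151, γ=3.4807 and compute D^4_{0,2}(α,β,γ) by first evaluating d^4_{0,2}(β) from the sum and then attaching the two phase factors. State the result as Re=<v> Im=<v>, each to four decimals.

D^4_{0,2}(3.5673,0.9151,3.4807) = e^{-i·0·3.5673}·d^4_{0,2}(0.9151)·e^{-i·2·3.4807}. Compute d first:
c=cos(0.9151/2)=0.897137, s=sin(0.9151/2)=0.441751; N=√[24·24·720·2]=910.735966
Admissible k: 2..4 (factorial args all ≥0)
  k=2: (−1)^0·910.7360/(96)·0.8971^6·0.4418^2 = +0.965231
  k=3: (−1)^1·910.7360/(36)·0.8971^4·0.4418^4 = -0.624077
  k=4: (−1)^2·910.7360/(96)·0.8971^2·0.4418^6 = +0.056742
d^4_{0,2}(0.9151) = +0.965231 -0.624077 +0.056742 = +0.397897
Attach z-rotation phases: D = e^{-i(0)(3.5673)}·(+0.397897)·e^{-i(2)(3.4807)} = +0.309840-0.249642i

Re=0.3098 Im=-0.2496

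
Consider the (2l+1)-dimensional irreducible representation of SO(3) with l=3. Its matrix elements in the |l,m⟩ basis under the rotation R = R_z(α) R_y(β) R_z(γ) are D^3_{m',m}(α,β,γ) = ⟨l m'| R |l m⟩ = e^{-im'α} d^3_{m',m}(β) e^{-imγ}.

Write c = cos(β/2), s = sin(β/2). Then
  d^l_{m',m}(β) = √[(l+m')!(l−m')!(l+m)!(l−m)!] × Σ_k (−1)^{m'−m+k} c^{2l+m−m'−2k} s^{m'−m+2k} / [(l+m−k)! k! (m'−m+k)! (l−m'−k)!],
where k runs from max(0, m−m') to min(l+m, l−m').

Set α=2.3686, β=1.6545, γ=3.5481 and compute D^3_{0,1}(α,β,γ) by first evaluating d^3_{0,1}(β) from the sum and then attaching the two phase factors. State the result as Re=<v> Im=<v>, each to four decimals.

Re=0.3825 Im=-0.1647

Split into d^3_{0,1}(β=1.6545) × two z-phases.
Half-angle: c=0.676903, s=0.736073. N=√(6·6·24·2)=41.569219
k∈{1,2,3} keeps every argument non-negative
  k=1: (−1)^0·41.5692/(12)·0.6769^5·0.7361^1 = +0.362361
  k=2: (−1)^1·41.5692/(4)·0.6769^3·0.7361^3 = -1.285442
  k=3: (−1)^2·41.5692/(12)·0.6769^1·0.7361^5 = +0.506664
d^3_{0,1}(1.6545) = +0.362361 -1.285442 +0.506664 = -0.416416
D = (+1.000000+0.000000i)·(-0.416416)·(-0.918507+0.395404i) = +0.382481-0.164652i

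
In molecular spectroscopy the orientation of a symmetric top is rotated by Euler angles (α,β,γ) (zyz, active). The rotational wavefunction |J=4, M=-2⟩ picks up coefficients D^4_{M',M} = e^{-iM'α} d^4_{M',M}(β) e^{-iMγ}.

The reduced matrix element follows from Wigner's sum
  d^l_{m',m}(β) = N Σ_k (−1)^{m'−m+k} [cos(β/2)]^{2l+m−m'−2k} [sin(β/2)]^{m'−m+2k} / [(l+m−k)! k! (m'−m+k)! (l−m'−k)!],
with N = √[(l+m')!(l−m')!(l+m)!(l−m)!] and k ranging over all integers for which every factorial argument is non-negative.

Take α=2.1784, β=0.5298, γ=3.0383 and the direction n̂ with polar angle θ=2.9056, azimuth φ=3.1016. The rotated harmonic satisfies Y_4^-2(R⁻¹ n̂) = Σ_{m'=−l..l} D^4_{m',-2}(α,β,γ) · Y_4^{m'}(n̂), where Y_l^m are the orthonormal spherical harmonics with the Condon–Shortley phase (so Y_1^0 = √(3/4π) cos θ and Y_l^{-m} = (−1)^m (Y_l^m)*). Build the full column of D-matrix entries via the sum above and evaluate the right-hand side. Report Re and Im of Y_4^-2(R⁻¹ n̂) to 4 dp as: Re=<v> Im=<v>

Re=0.3000 Im=-0.3071

Need the full column D^4_{m',-2} for m'=−4..4 at α=2.1784, β=0.5298, γ=3.0383.
cos(β/2)=0.965119, sin(β/2)=0.261813
d^4_{-4,-2}: single k=2 term ⇒ +0.293120;  D = -0.178099+0.232809i
d^4_{-3,-2}: k∈[1..2] ⇒ +0.764047 -0.168679 = +0.595368;  D = +0.594753+0.027038i
d^4_{-2,-2}: k∈[0..2] ⇒ +0.752741 -0.664733 +0.061147 = +0.149156;  D = -0.079504-0.126200i
d^4_{-1,-2}: k∈[0..2] ⇒ -0.866348 +0.318774 -0.015639 = -0.563213;  D = +0.219854-0.518530i
d^4_{0,-2}: k∈[0..2] ⇒ +0.525518 -0.103128 +0.002846 = +0.425236;  D = +0.416194-0.087224i
d^4_{1,-2}: k∈[0..2] ⇒ -0.212516 +0.023459 -0.000345 = -0.189402;  D = +0.137728+0.130017i
d^4_{2,-2}: k∈[0..2] ⇒ +0.061147 -0.003600 +0.000022 = +0.057570;  D = -0.008546+0.056932i
d^4_{3,-2}: k∈[0..1] ⇒ -0.012413 +0.000304 = -0.012109;  D = -0.010857+0.005360i
d^4_{4,-2}: single k=0 term ⇒ +0.001587;  D = -0.001390-0.000767i
Y_4^{m'}(θ=2.9056,φ=3.1016) and Σ D·Y over m':
  (-0.1781+0.2328i)·(+0.0013+0.0002i)  (+0.5948+0.0270i)·(+0.0154+0.0019i)  (-0.0795-0.1262i)·(+0.1024+0.0082i)  (+0.2199-0.5185i)·(+0.3887+0.0156i)  (+0.4162-0.0872i)·(+0.6260+0.0000i)  (+0.1377+0.1300i)·(-0.3887+0.0156i)  (-0.0085+0.0569i)·(+0.1024-0.0082i)  (-0.0109+0.0054i)·(-0.0154+0.0019i)  (-0.0014-0.0008i)·(+0.0013-0.0002i)
Y_4^-2(R⁻¹ n̂) = +0.300013-0.307133i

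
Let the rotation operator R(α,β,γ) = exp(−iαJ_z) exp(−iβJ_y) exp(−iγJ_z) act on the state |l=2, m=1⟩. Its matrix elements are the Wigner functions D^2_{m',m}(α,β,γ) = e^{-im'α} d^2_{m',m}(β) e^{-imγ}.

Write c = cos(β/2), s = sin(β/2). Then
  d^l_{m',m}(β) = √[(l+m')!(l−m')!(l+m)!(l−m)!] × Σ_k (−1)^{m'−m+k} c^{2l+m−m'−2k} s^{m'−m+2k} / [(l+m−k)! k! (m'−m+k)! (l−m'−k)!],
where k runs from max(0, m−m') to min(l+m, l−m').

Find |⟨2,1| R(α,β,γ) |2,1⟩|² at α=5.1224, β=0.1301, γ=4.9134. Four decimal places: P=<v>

P=0.9583

First d^2_{1,1}(β=0.1301), then the phase factors e^{-i(1)α} and e^{-i(1)γ}:
Half-angle: c=0.997885, s=0.065004. N=√(6·1·6·1)=6.000000
k: max(0,(1)−(1))=0 … min(2+(1),2−(1))=1
  k=0: (−1)^0·6.0000/(6)·0.9979^4·0.0650^0 = +0.991567
  k=1: (−1)^1·6.0000/(2)·0.9979^2·0.0650^2 = -0.012623
d^2_{1,1}(0.1301) = +0.991567 -0.012623 = +0.978944
|D^2_{1,1}|² = |d^2_{1,1}(β)|² = (+0.978944)² = 0.958331 (the z-rotation phases have unit modulus)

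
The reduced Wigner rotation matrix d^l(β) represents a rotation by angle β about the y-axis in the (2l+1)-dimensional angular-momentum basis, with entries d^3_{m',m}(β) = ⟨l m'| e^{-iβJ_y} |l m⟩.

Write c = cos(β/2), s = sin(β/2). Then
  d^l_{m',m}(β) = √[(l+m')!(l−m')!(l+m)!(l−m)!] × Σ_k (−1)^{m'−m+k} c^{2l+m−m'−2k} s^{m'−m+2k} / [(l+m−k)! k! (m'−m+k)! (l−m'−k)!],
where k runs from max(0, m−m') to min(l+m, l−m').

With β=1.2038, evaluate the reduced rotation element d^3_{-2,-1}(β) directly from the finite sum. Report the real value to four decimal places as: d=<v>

d=0.0383

d^3_{-2,-1}(β=1.2038) via Wigner's sum:
c=cos(1.2038/2)=0.824261, s=sin(1.2038/2)=0.566210; N=√[1·120·2·24]=75.894664
k: max(0,(-1)−(-2))=1 … min(3+(-1),3−(-2))=2
  k=1: (−1)^0·75.8947/(24)·0.8243^5·0.5662^1 = +0.681243
  k=2: (−1)^1·75.8947/(12)·0.8243^3·0.5662^3 = -0.642919
d^3_{-2,-1}(1.2038) = +0.681243 -0.642919 = +0.038323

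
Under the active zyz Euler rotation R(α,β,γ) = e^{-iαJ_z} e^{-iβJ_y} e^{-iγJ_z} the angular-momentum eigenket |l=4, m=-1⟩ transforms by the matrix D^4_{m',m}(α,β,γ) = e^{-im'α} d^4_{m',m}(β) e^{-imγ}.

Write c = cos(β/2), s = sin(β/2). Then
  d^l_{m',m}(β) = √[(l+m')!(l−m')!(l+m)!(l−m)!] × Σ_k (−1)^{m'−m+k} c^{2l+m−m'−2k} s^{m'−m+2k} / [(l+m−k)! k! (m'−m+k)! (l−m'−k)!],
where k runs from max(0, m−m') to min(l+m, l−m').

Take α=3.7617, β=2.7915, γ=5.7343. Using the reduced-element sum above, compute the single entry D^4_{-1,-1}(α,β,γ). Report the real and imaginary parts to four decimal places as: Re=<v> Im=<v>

Re=0.2503 Im=0.0179

Split into d^4_{-1,-1}(β=2.7915) × two z-phases.
c=cos(2.7915/2)=0.174154, s=sin(2.7915/2)=0.984718; N=√[6·120·6·120]=720.000000
Admissible k: 0..3 (factorial args all ≥0)
  k=0: (−1)^0·720.0000/(720)·0.1742^8·0.9847^0 = +0.000001
  k=1: (−1)^1·720.0000/(48)·0.1742^6·0.9847^2 = -0.000406
  k=2: (−1)^2·720.0000/(24)·0.1742^4·0.9847^4 = +0.025948
  k=3: (−1)^3·720.0000/(72)·0.1742^2·0.9847^6 = -0.276527
d^4_{-1,-1}(2.7915) = +0.000001 -0.000406 +0.025948 -0.276527 = -0.250985
D = (-0.813816-0.581123i)·(-0.250985)·(+0.853107-0.521737i) = +0.250348+0.017861i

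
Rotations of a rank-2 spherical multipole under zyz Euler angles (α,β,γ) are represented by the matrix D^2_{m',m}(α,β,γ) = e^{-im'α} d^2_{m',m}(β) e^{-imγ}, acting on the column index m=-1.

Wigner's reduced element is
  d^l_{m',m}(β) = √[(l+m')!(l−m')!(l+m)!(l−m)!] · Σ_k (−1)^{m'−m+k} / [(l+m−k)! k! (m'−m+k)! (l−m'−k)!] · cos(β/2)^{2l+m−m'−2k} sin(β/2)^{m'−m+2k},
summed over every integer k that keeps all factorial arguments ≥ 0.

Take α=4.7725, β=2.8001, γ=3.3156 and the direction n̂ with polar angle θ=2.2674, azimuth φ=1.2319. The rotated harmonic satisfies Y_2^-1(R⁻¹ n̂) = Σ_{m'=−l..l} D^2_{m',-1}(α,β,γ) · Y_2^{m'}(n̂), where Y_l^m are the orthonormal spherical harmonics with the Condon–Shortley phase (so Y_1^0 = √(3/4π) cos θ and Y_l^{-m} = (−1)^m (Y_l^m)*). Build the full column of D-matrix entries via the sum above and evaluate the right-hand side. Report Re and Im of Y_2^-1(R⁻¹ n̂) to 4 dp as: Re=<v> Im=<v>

Re=-0.2612 Im=0.0401

Need the full column D^2_{m',-1} for m'=−2..2 at α=4.7725, β=2.8001, γ=3.3156.
cos(β/2)=0.169918, sin(β/2)=0.985458
d^2_{-2,-1}: single k=1 term ⇒ +0.009669;  D = +0.009254+0.002804i
d^2_{-1,-1}: k∈[0..1] ⇒ +0.000834 -0.084115 = -0.083282;  D = +0.019320-0.081010i
d^2_{0,-1}: k∈[0..1] ⇒ -0.011842 +0.398317 = +0.386475;  D = -0.380639-0.066911i
d^2_{1,-1}: k∈[0..1] ⇒ +0.084115 -0.943089 = -0.858974;  D = -0.097623+0.853409i
d^2_{2,-1}: single k=0 term ⇒ -0.325225;  D = -0.324755-0.017484i
Y_2^{m'}(θ=2.2674,φ=1.2319) and Σ D·Y over m':
  (+0.0093+0.0028i)·(-0.1770-0.1425i)  (+0.0193-0.0810i)·(-0.1264+0.3586i)  (-0.3806-0.0669i)·(+0.0741+0.0000i)  (-0.0976+0.8534i)·(+0.1264+0.3586i)  (-0.3248-0.0175i)·(-0.1770+0.1425i)
Y_2^-1(R⁻¹ n̂) = -0.261215+0.040070i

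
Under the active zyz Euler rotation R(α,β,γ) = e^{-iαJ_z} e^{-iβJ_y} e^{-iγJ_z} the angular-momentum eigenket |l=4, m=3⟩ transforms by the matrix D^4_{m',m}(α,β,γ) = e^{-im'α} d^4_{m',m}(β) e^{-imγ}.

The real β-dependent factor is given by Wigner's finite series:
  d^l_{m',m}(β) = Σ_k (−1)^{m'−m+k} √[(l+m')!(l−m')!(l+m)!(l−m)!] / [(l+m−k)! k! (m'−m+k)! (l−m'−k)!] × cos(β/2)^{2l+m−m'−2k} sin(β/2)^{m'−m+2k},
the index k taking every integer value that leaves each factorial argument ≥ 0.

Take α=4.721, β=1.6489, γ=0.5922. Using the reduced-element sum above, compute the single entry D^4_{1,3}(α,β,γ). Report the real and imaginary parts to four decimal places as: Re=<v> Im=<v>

D^4_{1,3}(4.721,1.6489,0.5922) = e^{-i·1·4.721}·d^4_{1,3}(1.6489)·e^{-i·3·0.5922}. Compute d first:
c=cos(1.6489/2)=0.678961, s=sin(1.6489/2)=0.734174; N=√[120·6·5040·1]=1904.940944
k: max(0,(3)−(1))=2 … min(4+(3),4−(1))=3
  k=2: (−1)^0·1904.9409/(240)·0.6790^6·0.7342^2 = +0.419119
  k=3: (−1)^1·1904.9409/(144)·0.6790^4·0.7342^4 = -0.816761
d^4_{1,3}(1.6489) = +0.419119 -0.816761 = -0.397642
Attach z-rotation phases: D = e^{-i(1)(4.721)}·(-0.397642)·e^{-i(3)(0.5922)} = -0.388537+0.084609i

Re=-0.3885 Im=0.0846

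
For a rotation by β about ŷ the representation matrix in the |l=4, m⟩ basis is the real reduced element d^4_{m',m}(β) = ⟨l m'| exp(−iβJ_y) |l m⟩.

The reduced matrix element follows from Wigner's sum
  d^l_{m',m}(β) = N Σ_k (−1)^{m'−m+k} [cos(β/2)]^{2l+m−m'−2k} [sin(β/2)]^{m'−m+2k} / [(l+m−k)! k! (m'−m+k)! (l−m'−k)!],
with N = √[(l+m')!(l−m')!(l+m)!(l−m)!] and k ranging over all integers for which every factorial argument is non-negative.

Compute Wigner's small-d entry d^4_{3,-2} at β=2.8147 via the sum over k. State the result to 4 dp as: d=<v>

d=0.5090

d^4_{3,-2}(β=2.8147) via Wigner's sum:
Half-angle: c=0.162720, s=0.986672. N=√(5040·1·2·720)=2693.993318
k: max(0,(-2)−(3))=0 … min(4+(-2),4−(3))=1
  k=0: (−1)^5·2693.9933/(240)·0.1627^3·0.9867^5 = -0.045224
  k=1: (−1)^6·2693.9933/(720)·0.1627^1·0.9867^7 = +0.554261
d^4_{3,-2}(2.8147) = -0.045224 +0.554261 = +0.509037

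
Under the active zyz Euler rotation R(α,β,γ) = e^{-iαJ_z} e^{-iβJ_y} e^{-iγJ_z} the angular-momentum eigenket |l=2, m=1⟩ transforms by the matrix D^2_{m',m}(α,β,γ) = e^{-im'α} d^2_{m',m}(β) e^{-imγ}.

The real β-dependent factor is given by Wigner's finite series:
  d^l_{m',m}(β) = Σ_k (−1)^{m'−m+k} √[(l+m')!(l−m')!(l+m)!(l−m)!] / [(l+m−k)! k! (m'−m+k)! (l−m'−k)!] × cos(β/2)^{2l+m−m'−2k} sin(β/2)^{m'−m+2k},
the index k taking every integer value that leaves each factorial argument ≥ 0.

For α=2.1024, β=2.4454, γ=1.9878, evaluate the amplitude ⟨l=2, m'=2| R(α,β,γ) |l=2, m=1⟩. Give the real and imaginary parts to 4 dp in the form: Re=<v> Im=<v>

Re=-0.0743 Im=-0.0068

Split into d^2_{2,1}(β=2.4454) × two z-phases.
With c≡cos(β/2)=0.341109 and s≡sin(β/2)=0.940024, N=[24·1·6·1]^{1/2}=12.000000
k∈{0} keeps every argument non-negative
  k=0: (−1)^1·12.0000/(6)·0.3411^3·0.9400^1 = -0.074619
d^2_{2,1}(2.4454) = -0.074619
D = (-0.486072+0.873919i)·(-0.074619)·(-0.405023-0.914307i) = -0.074313-0.006750i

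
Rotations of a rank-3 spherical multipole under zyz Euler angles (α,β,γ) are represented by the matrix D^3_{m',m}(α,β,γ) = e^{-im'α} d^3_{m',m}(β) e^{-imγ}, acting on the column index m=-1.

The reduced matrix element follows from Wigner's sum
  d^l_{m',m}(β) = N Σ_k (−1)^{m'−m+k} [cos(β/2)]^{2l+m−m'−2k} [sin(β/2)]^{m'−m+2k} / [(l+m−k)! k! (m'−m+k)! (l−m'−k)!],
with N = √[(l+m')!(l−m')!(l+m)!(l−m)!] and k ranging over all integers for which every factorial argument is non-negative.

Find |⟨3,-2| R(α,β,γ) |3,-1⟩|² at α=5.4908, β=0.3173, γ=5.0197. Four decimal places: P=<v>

D^3_{-2,-1}(5.4908,0.3173,5.0197) = e^{-i·-2·5.4908}·d^3_{-2,-1}(0.3173)·e^{-i·-1·5.0197}. Compute d first:
c=cos(0.3173/2)=0.987441, s=sin(0.3173/2)=0.157985; N=√[1·120·2·24]=75.894664
k: max(0,(-1)−(-2))=1 … min(3+(-1),3−(-2))=2
  k=1: (−1)^0·75.8947/(24)·0.9874^5·0.1580^1 = +0.469001
  k=2: (−1)^1·75.8947/(12)·0.9874^3·0.1580^3 = -0.024011
d^3_{-2,-1}(0.3173) = +0.469001 -0.024011 = +0.444989
|D^3_{-2,-1}|² = |d^3_{-2,-1}(β)|² = (+0.444989)² = 0.198016 (the z-rotation phases have unit modulus)

P=0.1980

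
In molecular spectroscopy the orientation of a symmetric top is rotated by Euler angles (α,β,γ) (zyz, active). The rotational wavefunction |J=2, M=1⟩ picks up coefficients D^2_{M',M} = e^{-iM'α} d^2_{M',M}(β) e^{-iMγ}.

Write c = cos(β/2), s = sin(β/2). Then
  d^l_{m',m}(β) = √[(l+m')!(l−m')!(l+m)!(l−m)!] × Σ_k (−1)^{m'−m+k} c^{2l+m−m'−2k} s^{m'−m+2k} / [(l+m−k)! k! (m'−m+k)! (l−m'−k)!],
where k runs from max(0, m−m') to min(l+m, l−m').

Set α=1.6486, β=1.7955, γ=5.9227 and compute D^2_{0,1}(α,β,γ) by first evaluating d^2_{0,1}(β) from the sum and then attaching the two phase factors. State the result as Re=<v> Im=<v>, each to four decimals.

Re=-0.2489 Im=-0.0938

Split into d^2_{0,1}(β=1.7955) × two z-phases.
c=cos(1.7955/2)=0.623371, s=sin(1.7955/2)=0.781926; N=√[2·2·6·1]=4.898979
k: max(0,(1)−(0))=1 … min(2+(1),2−(0))=2
  k=1: (−1)^0·4.8990/(2)·0.6234^3·0.7819^1 = +0.463960
  k=2: (−1)^1·4.8990/(2)·0.6234^1·0.7819^3 = -0.729995
d^2_{0,1}(1.7955) = +0.463960 -0.729995 = -0.266034
D = (+1.000000+0.000000i)·(-0.266034)·(+0.935726+0.352728i) = -0.248935-0.093838i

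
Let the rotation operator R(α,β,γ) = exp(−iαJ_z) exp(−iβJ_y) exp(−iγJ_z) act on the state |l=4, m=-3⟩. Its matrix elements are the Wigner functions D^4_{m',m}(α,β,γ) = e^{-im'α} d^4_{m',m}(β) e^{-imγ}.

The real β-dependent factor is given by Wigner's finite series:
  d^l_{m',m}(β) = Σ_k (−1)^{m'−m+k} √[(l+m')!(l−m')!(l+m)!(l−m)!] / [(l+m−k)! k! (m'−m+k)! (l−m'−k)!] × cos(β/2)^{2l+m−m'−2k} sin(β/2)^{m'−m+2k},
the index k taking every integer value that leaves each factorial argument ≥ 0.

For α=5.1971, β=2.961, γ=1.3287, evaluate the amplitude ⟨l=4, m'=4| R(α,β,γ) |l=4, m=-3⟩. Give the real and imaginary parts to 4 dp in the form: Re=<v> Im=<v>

Split into d^4_{4,-3}(β=2.961) × two z-phases.
Half-angle: c=0.090174, s=0.995926. N=√(40320·1·1·5040)=14255.272709
k: max(0,(-3)−(4))=0 … min(4+(-3),4−(4))=0
  k=0: (−1)^7·14255.2727/(5040)·0.0902^1·0.9959^7 = -0.247865
d^4_{4,-3}(2.961) = -0.247865
Phases: e^{-i·(4)·5.1971}=-0.359795-0.933032i, e^{-i·(-3)·1.3287}=-0.664100-0.747644i ⇒ D=+0.113680-0.220258i

Re=0.1137 Im=-0.2203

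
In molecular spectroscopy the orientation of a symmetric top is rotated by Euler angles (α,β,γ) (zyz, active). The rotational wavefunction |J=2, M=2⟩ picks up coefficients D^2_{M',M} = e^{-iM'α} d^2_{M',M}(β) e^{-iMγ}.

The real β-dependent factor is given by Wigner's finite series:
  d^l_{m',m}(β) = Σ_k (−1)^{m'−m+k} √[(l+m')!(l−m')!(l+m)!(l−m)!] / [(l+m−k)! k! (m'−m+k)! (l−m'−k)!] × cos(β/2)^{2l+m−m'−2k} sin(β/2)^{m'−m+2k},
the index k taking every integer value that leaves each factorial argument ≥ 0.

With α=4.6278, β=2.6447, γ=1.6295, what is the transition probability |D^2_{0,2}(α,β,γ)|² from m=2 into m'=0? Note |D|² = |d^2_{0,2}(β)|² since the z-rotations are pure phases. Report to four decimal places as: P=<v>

First d^2_{0,2}(β=2.6447), then the phase factors e^{-i(0)α} and e^{-i(2)γ}:
Half-angle: c=0.245898, s=0.969296. N=√(2·2·24·1)=9.797959
The bounds max(0,m−m')=2 and min(l+m,l−m')=2 give 1 term
  k=2: (−1)^0·9.7980/(4)·0.2459^2·0.9693^2 = +0.139155
d^2_{0,2}(2.6447) = +0.139155
|D^2_{0,2}|² = |d^2_{0,2}(β)|² = (+0.139155)² = 0.019364 (the z-rotation phases have unit modulus)

P=0.0194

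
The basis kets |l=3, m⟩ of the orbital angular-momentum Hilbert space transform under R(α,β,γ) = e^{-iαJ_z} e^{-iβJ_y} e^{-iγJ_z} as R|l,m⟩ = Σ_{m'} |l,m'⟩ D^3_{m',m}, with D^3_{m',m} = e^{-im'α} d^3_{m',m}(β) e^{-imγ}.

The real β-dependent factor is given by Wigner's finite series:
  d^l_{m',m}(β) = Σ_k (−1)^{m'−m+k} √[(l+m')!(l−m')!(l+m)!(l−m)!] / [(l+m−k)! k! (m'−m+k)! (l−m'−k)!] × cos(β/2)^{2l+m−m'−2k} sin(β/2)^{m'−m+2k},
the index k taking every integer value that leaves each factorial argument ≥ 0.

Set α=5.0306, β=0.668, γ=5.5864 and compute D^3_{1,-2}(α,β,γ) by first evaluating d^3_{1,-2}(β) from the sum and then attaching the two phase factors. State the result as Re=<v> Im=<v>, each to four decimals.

Re=-0.1748 Im=0.0248

D^3_{1,-2}(5.0306,0.668,5.5864) = e^{-i·1·5.0306}·d^3_{1,-2}(0.668)·e^{-i·-2·5.5864}. Compute d first:
With c≡cos(β/2)=0.944739 and s≡sin(β/2)=0.327825, N=[24·2·1·120]^{1/2}=75.894664
Admissible k: 0..1 (factorial args all ≥0)
  k=0: (−1)^3·75.8947/(12)·0.9447^3·0.3278^3 = -0.187884
  k=1: (−1)^4·75.8947/(24)·0.9447^1·0.3278^5 = +0.011311
d^3_{1,-2}(0.668) = -0.187884 +0.011311 = -0.176572
Phases: e^{-i·(1)·5.0306}=+0.312868+0.949797i, e^{-i·(-2)·5.5864}=+0.176299-0.984337i ⇒ D=-0.174820+0.024812i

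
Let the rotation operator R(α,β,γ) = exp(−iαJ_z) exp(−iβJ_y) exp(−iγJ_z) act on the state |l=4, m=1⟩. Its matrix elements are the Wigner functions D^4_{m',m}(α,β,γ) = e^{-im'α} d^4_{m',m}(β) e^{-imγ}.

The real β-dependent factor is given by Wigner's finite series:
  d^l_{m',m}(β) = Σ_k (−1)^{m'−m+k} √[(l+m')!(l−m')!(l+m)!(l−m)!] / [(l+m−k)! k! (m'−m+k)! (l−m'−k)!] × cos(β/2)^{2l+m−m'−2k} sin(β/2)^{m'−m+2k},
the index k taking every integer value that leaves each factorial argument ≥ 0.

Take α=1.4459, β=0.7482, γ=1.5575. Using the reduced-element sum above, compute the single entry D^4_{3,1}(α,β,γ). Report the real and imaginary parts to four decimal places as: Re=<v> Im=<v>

First d^4_{3,1}(β=0.7482), then the phase factors e^{-i(3)α} and e^{-i(1)γ}:
With c≡cos(β/2)=0.930837 and s≡sin(β/2)=0.365435, N=[5040·1·120·6]^{1/2}=1904.940944
k∈{0,1} keeps every argument non-negative
  k=0: (−1)^2·1904.9409/(240)·0.9308^6·0.3654^2 = +0.689496
  k=1: (−1)^3·1904.9409/(144)·0.9308^4·0.3654^4 = -0.177114
d^4_{3,1}(0.7482) = +0.689496 -0.177114 = +0.512382
Phases: e^{-i·(3)·1.4459}=-0.365983+0.930621i, e^{-i·(1)·1.5575}=+0.013296-0.999912i ⇒ D=+0.474298+0.193847i

Re=0.4743 Im=0.1938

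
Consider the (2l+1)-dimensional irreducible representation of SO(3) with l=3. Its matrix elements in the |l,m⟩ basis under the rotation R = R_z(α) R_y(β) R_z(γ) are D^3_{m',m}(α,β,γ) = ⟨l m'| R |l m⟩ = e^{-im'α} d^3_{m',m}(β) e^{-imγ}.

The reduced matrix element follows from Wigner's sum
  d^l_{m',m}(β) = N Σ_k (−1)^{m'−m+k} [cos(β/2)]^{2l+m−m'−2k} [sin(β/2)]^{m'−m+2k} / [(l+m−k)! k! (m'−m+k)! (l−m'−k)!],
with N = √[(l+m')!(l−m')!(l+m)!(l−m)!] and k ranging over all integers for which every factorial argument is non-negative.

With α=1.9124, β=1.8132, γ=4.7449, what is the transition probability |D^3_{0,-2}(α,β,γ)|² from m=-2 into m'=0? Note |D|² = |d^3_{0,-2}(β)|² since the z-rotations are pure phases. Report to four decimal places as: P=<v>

D^3_{0,-2}(1.9124,1.8132,4.7449) = e^{-i·0·1.9124}·d^3_{0,-2}(1.8132)·e^{-i·-2·4.7449}. Compute d first:
With c≡cos(β/2)=0.616427 and s≡sin(β/2)=0.787412, N=[6·6·1·120]^{1/2}=65.726707
k: max(0,(-2)−(0))=0 … min(3+(-2),3−(0))=1
  k=0: (−1)^2·65.7267/(12)·0.6164^4·0.7874^2 = +0.490332
  k=1: (−1)^3·65.7267/(12)·0.6164^2·0.7874^4 = -0.800078
d^3_{0,-2}(1.8132) = +0.490332 -0.800078 = -0.309746
|D^3_{0,-2}|² = |d^3_{0,-2}(β)|² = (-0.309746)² = 0.095942 (the z-rotation phases have unit modulus)

P=0.0959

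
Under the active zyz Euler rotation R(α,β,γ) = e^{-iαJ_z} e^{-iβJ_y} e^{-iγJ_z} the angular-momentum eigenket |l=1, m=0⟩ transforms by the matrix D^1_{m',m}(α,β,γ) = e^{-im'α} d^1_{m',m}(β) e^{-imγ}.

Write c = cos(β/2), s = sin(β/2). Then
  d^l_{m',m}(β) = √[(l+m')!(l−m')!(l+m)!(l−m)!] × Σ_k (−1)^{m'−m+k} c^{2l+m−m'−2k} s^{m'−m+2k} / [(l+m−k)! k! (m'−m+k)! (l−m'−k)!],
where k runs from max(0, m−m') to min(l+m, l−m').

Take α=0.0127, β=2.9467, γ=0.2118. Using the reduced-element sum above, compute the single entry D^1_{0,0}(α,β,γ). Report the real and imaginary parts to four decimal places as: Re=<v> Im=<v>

D^1_{0,0}(0.0127,2.9467,0.2118) = e^{-i·0·0.0127}·d^1_{0,0}(2.9467)·e^{-i·0·0.2118}. Compute d first:
c=cos(2.9467/2)=0.097292, s=sin(2.9467/2)=0.995256; N=√[1·1·1·1]=1.000000
k∈{0,1} keeps every argument non-negative
  k=0: (−1)^0·1.0000/(1)·0.0973^2·0.9953^0 = +0.009466
  k=1: (−1)^1·1.0000/(1)·0.0973^0·0.9953^2 = -0.990534
d^1_{0,0}(2.9467) = +0.009466 -0.990534 = -0.981068
Attach z-rotation phases: D = e^{-i(0)(0.0127)}·(-0.981068)·e^{-i(0)(0.2118)} = -0.981068+0.000000i

Re=-0.9811 Im=0.0000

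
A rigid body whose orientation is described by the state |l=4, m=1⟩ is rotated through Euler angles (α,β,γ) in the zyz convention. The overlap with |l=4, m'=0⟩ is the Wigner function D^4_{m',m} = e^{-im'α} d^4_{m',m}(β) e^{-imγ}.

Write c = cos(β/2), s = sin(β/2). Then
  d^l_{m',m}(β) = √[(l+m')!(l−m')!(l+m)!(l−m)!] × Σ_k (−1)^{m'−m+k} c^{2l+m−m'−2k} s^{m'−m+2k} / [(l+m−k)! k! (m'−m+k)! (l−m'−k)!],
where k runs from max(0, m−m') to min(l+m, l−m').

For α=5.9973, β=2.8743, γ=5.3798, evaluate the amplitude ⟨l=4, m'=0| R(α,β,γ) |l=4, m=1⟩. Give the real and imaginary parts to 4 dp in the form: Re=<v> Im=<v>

Re=-0.3095 Im=-0.3928

D^4_{0,1}(5.9973,2.8743,5.3798) = e^{-i·0·5.9973}·d^4_{0,1}(2.8743)·e^{-i·1·5.3798}. Compute d first:
c=cos(2.8743/2)=0.133249, s=sin(2.8743/2)=0.991083; N=√[24·24·120·6]=643.987578
The bounds max(0,m−m')=1 and min(l+m,l−m')=4 give 4 terms
  k=1: (−1)^0·643.9876/(144)·0.1332^7·0.9911^1 = +0.000003
  k=2: (−1)^1·643.9876/(24)·0.1332^5·0.9911^3 = -0.001097
  k=3: (−1)^2·643.9876/(24)·0.1332^3·0.9911^5 = +0.060702
  k=4: (−1)^3·643.9876/(144)·0.1332^1·0.9911^7 = -0.559690
d^4_{0,1}(2.8743) = +0.000003 -0.001097 +0.060702 -0.559690 = -0.500081
Phases: e^{-i·(0)·5.9973}=+1.000000+0.000000i, e^{-i·(1)·5.3798}=+0.618955+0.785427i ⇒ D=-0.309528-0.392777i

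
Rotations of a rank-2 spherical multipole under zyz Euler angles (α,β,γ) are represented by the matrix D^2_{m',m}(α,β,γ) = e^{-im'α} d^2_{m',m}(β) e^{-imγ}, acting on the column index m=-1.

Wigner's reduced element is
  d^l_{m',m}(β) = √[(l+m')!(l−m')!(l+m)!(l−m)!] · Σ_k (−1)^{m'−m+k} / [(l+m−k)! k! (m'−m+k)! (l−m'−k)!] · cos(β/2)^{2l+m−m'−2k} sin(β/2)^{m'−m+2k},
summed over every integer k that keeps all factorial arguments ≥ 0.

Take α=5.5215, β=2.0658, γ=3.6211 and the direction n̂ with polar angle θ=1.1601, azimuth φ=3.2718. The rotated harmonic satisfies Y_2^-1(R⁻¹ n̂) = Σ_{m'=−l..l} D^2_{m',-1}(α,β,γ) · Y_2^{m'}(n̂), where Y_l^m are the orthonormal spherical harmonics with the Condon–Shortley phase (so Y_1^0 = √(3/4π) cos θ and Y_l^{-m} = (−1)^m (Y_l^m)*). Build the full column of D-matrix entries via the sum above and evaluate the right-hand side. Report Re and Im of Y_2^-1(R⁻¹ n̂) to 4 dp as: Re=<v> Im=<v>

Need the full column D^2_{m',-1} for m'=−2..2 at α=5.5215, β=2.0658, γ=3.6211.
cos(β/2)=0.512331, sin(β/2)=0.858788
d^2_{-2,-1}: single k=1 term ⇒ +0.230976;  D = -0.116154+0.199645i
d^2_{-1,-1}: k∈[0..1] ⇒ +0.068897 -0.580756 = -0.511859;  D = +0.491616-0.142526i
d^2_{0,-1}: k∈[0..1] ⇒ -0.282887 +0.794848 = +0.511962;  D = -0.454224-0.236190i
d^2_{1,-1}: k∈[0..1] ⇒ +0.580756 -0.543932 = +0.036824;  D = -0.011919-0.034842i
d^2_{2,-1}: single k=0 term ⇒ -0.648991;  D = -0.271773+0.589346i
Y_2^{m'}(θ=1.1601,φ=3.2718) and Σ D·Y over m':
  (-0.1162+0.1996i)·(+0.3138-0.0836i)  (+0.4916-0.1425i)·(-0.2804+0.0367i)  (-0.4542-0.2362i)·(-0.1646+0.0000i)  (-0.0119-0.0348i)·(+0.2804+0.0367i)  (-0.2718+0.5893i)·(+0.3138+0.0836i)
Y_2^-1(R⁻¹ n̂) = -0.214219+0.321217i

Re=-0.2142 Im=0.3212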